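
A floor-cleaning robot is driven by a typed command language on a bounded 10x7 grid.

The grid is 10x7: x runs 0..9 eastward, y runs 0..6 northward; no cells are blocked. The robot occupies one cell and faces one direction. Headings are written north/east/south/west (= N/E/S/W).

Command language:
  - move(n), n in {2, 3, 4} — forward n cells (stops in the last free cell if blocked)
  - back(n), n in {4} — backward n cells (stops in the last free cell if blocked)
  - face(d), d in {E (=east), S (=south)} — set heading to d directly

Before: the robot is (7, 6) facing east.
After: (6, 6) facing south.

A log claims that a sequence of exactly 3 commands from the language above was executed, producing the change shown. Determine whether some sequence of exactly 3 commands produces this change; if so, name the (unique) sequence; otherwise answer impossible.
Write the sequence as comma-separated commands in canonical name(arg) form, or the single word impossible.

back(4), move(3), face(S)

key: position moved to (6,6) AND the heading swung to S — translation plus rotation needed
start: (7, 6) facing east
1. back(4) → (3, 6) facing east
2. move(3) → (6, 6) facing east
3. face(S) → (6, 6) facing south
uniquely the one of 216 3-step routes that fits.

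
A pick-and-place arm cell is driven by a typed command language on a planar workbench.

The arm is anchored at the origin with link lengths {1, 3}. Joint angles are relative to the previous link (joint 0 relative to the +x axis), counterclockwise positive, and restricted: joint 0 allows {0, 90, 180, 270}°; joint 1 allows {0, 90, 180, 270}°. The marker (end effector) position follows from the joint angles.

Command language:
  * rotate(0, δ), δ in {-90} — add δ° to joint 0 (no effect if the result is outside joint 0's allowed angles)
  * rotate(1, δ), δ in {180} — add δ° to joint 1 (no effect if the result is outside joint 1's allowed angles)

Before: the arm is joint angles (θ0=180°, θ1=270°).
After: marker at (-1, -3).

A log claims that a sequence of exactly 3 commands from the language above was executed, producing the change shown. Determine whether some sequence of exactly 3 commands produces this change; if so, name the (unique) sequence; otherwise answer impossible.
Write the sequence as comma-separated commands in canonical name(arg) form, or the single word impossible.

from: joint angles (θ0=180°, θ1=270°)
1. rotate(1, 180) → joint angles (θ0=180°, θ1=90°)
2. rotate(1, 180) → joint angles (θ0=180°, θ1=270°)
3. rotate(1, 180) → joint angles (θ0=180°, θ1=90°)
uniquely the one of 8 3-step routes that fits.

rotate(1, 180), rotate(1, 180), rotate(1, 180)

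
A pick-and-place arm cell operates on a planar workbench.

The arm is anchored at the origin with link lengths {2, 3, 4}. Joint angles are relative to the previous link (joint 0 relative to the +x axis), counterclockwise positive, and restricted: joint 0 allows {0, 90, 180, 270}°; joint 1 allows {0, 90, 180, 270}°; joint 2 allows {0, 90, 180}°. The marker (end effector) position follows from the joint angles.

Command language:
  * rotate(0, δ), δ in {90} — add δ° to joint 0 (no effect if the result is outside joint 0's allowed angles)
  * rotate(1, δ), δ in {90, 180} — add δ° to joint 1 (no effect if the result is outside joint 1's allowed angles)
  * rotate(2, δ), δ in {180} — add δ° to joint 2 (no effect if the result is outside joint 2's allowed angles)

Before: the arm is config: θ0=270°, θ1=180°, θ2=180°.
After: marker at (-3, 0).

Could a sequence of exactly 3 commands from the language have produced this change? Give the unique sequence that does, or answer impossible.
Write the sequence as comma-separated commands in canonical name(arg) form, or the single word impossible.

begin: config: θ0=270°, θ1=180°, θ2=180°
[1] after rotate(0, 90): config: θ0=0°, θ1=180°, θ2=180°
[2] after rotate(0, 90): config: θ0=90°, θ1=180°, θ2=180°
[3] after rotate(0, 90): config: θ0=180°, θ1=180°, θ2=180°
no other 3-command option fits: unique.

rotate(0, 90), rotate(0, 90), rotate(0, 90)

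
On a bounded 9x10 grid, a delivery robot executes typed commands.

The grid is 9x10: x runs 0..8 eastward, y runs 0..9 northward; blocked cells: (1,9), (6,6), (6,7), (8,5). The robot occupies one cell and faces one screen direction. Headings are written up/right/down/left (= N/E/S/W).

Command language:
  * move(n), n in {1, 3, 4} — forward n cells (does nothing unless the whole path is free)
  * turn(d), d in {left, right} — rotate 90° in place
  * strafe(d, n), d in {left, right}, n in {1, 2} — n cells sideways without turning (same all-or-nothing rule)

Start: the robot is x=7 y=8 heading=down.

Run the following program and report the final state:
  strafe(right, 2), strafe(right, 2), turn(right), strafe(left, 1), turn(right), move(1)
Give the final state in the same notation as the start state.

x=3 y=8 heading=up

start: x=7 y=8 heading=down
t=1 strafe(right, 2) ⇒ x=5 y=8 heading=down
t=2 strafe(right, 2) ⇒ x=3 y=8 heading=down
t=3 turn(right) ⇒ x=3 y=8 heading=left
t=4 strafe(left, 1) ⇒ x=3 y=7 heading=left
t=5 turn(right) ⇒ x=3 y=7 heading=up
t=6 move(1) ⇒ x=3 y=8 heading=up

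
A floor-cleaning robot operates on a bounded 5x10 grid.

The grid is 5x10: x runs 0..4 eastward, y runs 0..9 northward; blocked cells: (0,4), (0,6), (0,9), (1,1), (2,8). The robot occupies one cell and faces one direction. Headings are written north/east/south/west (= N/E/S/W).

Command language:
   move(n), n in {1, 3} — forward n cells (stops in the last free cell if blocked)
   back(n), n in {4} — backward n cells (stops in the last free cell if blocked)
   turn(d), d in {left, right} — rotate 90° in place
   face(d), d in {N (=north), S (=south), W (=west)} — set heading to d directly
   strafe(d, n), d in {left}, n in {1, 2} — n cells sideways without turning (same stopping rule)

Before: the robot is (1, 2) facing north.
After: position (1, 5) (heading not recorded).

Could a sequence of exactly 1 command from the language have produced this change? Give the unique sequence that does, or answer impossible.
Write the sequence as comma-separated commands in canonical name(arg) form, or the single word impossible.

move(3)

start: (1, 2) facing north
t=1 move(3) ⇒ (1, 5) facing north
uniquely the one of 10 1-step routes that fits.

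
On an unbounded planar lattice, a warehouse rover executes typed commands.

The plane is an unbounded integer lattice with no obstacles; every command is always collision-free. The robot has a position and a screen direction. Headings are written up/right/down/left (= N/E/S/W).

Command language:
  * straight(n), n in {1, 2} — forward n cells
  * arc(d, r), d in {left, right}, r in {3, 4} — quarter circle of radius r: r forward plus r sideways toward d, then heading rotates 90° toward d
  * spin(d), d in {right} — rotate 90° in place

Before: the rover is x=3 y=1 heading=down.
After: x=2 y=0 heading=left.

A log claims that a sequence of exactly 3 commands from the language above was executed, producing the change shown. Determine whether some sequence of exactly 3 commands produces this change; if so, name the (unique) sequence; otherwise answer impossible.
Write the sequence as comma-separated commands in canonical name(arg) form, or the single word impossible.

straight(1), spin(right), straight(1)

key: position moved to (2,0) AND the heading swung to W — translation plus rotation needed
from: x=3 y=1 heading=down
[1] after straight(1): x=3 y=0 heading=down
[2] after spin(right): x=3 y=0 heading=left
[3] after straight(1): x=2 y=0 heading=left
no rival 3-sequence matches.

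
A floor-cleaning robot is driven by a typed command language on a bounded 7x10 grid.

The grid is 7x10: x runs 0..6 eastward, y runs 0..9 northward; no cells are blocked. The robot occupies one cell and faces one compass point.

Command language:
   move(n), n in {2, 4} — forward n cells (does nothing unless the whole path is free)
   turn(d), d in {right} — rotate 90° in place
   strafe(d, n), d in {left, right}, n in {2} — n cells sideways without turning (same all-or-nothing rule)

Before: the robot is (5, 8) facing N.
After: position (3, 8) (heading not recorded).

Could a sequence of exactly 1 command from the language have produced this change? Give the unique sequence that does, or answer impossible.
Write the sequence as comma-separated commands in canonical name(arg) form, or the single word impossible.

strafe(left, 2)

begin: (5, 8) facing N
1. strafe(left, 2) → (3, 8) facing N
uniquely the one of 5 1-step routes that fits.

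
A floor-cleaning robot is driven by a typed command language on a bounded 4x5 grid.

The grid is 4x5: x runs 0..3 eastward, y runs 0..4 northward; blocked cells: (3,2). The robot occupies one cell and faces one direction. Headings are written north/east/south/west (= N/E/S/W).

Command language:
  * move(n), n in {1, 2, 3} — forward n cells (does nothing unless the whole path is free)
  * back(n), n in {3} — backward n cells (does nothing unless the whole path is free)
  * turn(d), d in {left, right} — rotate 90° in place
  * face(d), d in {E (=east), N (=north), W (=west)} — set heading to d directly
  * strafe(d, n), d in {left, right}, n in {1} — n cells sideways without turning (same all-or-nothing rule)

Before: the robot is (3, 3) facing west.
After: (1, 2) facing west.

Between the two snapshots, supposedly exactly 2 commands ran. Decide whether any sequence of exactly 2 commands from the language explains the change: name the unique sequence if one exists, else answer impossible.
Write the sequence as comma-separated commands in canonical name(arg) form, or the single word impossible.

key: heading stays W — no command in the sequence turns
start: (3, 3) facing west
step 1 (move(2)): (1, 3) facing west
step 2 (strafe(left, 1)): (1, 2) facing west
uniquely the one of 121 2-step routes that fits.

move(2), strafe(left, 1)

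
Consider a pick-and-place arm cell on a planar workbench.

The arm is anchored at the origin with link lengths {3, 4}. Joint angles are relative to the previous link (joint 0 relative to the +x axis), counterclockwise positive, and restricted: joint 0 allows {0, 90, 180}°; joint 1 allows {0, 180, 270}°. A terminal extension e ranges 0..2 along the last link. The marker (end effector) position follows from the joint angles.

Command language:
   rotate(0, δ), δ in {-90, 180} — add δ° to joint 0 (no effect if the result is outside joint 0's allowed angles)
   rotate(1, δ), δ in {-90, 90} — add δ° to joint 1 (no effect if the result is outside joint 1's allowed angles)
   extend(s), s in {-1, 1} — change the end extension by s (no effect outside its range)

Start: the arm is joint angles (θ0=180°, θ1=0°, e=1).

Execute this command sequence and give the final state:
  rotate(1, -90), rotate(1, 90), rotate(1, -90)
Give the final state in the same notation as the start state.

joint angles (θ0=180°, θ1=270°, e=1)

from: joint angles (θ0=180°, θ1=0°, e=1)
1. rotate(1, -90) → joint angles (θ0=180°, θ1=270°, e=1)
2. rotate(1, 90) → joint angles (θ0=180°, θ1=0°, e=1)
3. rotate(1, -90) → joint angles (θ0=180°, θ1=270°, e=1)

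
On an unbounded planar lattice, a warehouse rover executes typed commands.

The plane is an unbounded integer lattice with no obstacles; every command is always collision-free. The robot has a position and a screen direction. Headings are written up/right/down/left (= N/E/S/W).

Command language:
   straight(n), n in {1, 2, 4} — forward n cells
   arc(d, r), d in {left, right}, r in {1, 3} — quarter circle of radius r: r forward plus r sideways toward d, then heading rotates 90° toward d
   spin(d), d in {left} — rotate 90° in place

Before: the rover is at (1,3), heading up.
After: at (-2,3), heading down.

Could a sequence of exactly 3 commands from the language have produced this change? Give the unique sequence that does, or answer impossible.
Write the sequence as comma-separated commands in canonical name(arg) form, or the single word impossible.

key: position moved to (-2,3) AND the heading swung to S — translation plus rotation needed
from: at (1,3), heading up
t=1 arc(left, 1) ⇒ at (0,4), heading left
t=2 straight(1) ⇒ at (-1,4), heading left
t=3 arc(left, 1) ⇒ at (-2,3), heading down
uniquely the one of 512 3-step routes that fits.

arc(left, 1), straight(1), arc(left, 1)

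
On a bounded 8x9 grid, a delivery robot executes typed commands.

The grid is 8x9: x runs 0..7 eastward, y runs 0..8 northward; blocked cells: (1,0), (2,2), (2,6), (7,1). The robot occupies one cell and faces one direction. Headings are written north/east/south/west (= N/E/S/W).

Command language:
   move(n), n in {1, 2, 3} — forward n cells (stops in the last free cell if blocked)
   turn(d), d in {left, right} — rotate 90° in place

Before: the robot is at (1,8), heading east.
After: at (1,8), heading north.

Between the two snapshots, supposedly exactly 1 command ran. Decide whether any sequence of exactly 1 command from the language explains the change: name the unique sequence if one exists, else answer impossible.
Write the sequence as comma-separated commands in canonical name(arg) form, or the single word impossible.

turn(left)

key: (1,8) unchanged — the single command moves nothing
begin: at (1,8), heading east
t=1 turn(left) ⇒ at (1,8), heading north
no rival 1-sequence matches.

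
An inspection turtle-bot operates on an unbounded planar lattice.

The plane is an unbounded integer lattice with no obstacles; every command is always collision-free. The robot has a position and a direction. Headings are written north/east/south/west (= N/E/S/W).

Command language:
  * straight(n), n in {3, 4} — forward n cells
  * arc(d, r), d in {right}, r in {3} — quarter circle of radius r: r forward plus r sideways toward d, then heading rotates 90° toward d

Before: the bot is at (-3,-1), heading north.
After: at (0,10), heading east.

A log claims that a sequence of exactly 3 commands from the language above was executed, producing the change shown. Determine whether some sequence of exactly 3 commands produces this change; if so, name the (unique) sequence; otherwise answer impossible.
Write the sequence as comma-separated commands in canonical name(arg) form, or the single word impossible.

key: position moved to (0,10) AND the heading swung to E — translation plus rotation needed
start: at (-3,-1), heading north
1. straight(4) → at (-3,3), heading north
2. straight(4) → at (-3,7), heading north
3. arc(right, 3) → at (0,10), heading east
no rival 3-sequence matches.

straight(4), straight(4), arc(right, 3)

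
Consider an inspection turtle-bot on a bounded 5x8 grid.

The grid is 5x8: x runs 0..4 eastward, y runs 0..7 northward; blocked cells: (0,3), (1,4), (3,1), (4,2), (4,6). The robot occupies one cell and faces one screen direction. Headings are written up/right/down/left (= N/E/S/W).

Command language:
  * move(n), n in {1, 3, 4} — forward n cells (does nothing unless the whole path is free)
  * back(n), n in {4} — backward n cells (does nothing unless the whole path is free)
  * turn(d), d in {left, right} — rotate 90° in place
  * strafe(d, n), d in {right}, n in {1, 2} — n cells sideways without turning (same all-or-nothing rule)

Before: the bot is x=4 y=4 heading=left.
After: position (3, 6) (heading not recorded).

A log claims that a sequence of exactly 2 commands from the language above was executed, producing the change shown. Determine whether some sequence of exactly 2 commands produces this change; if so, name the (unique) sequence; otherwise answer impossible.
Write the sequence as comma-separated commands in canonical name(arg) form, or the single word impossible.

key: order matters: swapping move(1) and strafe(right, 2) lands elsewhere
t0: x=4 y=4 heading=left
[1] after move(1): x=3 y=4 heading=left
[2] after strafe(right, 2): x=3 y=6 heading=left
uniquely the one of 64 2-step routes that fits.

move(1), strafe(right, 2)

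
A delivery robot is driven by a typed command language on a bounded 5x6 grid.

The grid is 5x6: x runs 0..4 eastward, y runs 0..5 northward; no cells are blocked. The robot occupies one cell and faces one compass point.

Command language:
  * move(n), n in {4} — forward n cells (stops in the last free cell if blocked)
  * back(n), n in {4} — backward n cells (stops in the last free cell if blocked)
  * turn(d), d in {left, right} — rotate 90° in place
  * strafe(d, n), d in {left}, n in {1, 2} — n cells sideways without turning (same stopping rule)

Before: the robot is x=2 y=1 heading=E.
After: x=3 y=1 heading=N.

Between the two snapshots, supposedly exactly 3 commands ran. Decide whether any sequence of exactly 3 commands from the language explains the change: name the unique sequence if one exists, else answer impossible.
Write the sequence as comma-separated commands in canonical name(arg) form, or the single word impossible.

move(4), turn(left), strafe(left, 1)

key: move(4) runs into the grid edge before its full distance
begin: x=2 y=1 heading=E
1. move(4) → x=4 y=1 heading=E
2. turn(left) → x=4 y=1 heading=N
3. strafe(left, 1) → x=3 y=1 heading=N
all 216 alternatives checked — unique.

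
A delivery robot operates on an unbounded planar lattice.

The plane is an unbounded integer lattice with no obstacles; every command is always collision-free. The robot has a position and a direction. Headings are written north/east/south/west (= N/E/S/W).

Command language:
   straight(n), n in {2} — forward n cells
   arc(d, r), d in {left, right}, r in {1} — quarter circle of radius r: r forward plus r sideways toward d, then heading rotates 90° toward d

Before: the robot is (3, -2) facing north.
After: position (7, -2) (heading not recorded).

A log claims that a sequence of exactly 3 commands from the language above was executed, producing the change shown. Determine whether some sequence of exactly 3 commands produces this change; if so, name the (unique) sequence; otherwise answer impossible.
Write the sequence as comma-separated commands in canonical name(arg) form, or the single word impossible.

from: (3, -2) facing north
t=1 arc(right, 1) ⇒ (4, -1) facing east
t=2 straight(2) ⇒ (6, -1) facing east
t=3 arc(right, 1) ⇒ (7, -2) facing south
all 27 alternatives checked — unique.

arc(right, 1), straight(2), arc(right, 1)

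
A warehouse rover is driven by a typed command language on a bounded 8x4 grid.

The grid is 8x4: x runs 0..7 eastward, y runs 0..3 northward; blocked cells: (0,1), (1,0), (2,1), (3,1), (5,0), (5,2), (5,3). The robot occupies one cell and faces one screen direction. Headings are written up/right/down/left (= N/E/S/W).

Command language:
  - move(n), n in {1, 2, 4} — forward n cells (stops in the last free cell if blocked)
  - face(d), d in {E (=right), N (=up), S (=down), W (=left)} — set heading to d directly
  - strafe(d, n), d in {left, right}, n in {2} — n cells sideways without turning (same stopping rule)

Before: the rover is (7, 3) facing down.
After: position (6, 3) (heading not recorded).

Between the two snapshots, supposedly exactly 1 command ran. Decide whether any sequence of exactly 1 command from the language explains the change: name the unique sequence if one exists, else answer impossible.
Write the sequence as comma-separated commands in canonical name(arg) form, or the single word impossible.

strafe(right, 2)

key: strafe(right, 2) is stopped early by the blocked cell at (5,3)
initial: (7, 3) facing down
step 1 (strafe(right, 2)): (6, 3) facing down
all 9 alternatives checked — unique.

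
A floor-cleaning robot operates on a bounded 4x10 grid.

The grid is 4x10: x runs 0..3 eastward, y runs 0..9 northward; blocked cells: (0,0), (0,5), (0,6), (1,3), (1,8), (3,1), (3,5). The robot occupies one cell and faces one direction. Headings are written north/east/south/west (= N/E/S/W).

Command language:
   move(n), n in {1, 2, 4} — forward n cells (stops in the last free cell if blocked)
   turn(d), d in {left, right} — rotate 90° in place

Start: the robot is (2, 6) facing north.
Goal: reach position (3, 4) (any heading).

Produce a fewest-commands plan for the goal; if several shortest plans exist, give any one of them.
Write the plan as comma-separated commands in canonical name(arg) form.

start: (2, 6) facing north
[1] after turn(right): (2, 6) facing east
[2] after turn(right): (2, 6) facing south
[3] after move(2): (2, 4) facing south
[4] after turn(left): (2, 4) facing east
[5] after move(1): (3, 4) facing east
shorter routes all fall short; 5 is best.

turn(right), turn(right), move(2), turn(left), move(1)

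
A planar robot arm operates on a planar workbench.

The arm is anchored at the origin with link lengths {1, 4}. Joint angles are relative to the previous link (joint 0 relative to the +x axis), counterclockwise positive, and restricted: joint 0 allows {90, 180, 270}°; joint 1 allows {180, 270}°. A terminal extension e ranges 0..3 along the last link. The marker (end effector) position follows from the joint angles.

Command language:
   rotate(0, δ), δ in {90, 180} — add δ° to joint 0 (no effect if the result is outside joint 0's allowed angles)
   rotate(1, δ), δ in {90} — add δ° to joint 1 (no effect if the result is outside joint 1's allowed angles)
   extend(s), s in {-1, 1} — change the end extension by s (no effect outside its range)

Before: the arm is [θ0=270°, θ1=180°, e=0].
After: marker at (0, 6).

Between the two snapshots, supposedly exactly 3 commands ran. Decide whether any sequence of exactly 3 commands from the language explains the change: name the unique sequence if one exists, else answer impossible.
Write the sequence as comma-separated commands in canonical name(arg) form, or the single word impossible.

extend(1), extend(1), extend(1)

begin: [θ0=270°, θ1=180°, e=0]
[1] after extend(1): [θ0=270°, θ1=180°, e=1]
[2] after extend(1): [θ0=270°, θ1=180°, e=2]
[3] after extend(1): [θ0=270°, θ1=180°, e=3]
no rival 3-sequence matches.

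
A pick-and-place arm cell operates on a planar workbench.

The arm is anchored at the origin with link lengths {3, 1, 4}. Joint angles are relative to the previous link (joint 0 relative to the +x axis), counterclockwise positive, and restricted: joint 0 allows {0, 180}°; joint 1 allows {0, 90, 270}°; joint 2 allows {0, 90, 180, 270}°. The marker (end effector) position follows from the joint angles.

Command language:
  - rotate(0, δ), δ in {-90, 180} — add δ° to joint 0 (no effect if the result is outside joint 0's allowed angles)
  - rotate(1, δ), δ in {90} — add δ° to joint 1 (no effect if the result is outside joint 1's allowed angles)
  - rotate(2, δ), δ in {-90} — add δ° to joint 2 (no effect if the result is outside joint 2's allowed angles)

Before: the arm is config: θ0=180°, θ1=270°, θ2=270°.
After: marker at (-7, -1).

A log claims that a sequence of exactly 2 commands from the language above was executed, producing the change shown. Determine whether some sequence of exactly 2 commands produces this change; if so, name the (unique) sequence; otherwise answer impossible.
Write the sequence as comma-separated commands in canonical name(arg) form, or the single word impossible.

start: config: θ0=180°, θ1=270°, θ2=270°
[1] after rotate(1, 90): config: θ0=180°, θ1=0°, θ2=270°
[2] after rotate(1, 90): config: θ0=180°, θ1=90°, θ2=270°
no rival 2-sequence matches.

rotate(1, 90), rotate(1, 90)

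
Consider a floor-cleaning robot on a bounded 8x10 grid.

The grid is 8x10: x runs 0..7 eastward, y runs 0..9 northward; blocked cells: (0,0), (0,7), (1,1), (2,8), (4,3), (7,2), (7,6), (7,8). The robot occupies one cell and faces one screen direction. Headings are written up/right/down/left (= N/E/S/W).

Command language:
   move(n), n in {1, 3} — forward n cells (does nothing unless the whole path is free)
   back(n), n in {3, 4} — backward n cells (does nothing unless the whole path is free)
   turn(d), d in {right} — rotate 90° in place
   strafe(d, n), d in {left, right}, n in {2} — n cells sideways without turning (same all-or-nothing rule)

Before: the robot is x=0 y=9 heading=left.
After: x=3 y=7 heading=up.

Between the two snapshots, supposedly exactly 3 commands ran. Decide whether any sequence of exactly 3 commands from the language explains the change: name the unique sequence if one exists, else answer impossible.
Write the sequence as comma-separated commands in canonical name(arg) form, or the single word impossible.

back(3), strafe(left, 2), turn(right)

key: position moved to (3,7) AND the heading swung to N — translation plus rotation needed
start: x=0 y=9 heading=left
[1] after back(3): x=3 y=9 heading=left
[2] after strafe(left, 2): x=3 y=7 heading=left
[3] after turn(right): x=3 y=7 heading=up
all 343 alternatives checked — unique.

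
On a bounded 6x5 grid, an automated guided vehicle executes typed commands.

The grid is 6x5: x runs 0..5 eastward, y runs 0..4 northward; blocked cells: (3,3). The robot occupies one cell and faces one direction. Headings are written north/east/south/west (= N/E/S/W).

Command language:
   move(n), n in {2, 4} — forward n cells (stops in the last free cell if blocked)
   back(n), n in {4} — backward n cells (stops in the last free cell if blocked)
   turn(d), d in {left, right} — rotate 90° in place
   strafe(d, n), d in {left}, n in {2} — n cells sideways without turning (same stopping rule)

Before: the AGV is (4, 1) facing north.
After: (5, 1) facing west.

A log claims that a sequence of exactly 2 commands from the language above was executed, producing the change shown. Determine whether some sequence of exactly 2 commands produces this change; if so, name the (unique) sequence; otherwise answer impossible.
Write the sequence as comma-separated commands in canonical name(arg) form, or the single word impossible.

key: back(4) runs into the grid edge before its full distance
t0: (4, 1) facing north
[1] after turn(left): (4, 1) facing west
[2] after back(4): (5, 1) facing west
no other 2-command option fits: unique.

turn(left), back(4)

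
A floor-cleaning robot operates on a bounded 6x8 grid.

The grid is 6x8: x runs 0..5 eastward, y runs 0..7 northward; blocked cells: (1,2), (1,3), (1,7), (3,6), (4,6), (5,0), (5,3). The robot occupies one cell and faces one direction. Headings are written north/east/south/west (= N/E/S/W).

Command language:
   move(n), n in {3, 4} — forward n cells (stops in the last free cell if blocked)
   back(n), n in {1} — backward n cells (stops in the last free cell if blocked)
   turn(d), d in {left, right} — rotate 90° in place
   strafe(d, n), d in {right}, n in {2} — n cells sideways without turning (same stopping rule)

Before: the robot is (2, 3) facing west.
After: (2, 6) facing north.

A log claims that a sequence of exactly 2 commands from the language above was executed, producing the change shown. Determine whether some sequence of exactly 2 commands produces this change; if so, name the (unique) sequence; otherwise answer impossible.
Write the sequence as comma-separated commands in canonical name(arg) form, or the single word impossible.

turn(right), move(3)

key: order matters: swapping turn(right) and move(3) lands elsewhere
begin: (2, 3) facing west
[1] after turn(right): (2, 3) facing north
[2] after move(3): (2, 6) facing north
no rival 2-sequence matches.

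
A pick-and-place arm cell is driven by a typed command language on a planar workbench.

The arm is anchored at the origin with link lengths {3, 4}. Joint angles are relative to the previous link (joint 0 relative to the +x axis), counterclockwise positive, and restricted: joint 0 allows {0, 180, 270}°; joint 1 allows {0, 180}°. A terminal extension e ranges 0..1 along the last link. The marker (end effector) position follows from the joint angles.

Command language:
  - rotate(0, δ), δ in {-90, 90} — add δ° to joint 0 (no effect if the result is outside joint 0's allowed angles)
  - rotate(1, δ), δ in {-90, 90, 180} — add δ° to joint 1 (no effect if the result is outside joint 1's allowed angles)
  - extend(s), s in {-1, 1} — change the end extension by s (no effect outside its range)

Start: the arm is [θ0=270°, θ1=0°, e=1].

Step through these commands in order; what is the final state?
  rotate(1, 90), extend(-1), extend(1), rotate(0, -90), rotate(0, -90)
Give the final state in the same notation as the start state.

initial: [θ0=270°, θ1=0°, e=1]
[1] after rotate(1, 90): [θ0=270°, θ1=0°, e=1]
[2] after extend(-1): [θ0=270°, θ1=0°, e=0]
[3] after extend(1): [θ0=270°, θ1=0°, e=1]
[4] after rotate(0, -90): [θ0=180°, θ1=0°, e=1]
[5] after rotate(0, -90): [θ0=180°, θ1=0°, e=1]

[θ0=180°, θ1=0°, e=1]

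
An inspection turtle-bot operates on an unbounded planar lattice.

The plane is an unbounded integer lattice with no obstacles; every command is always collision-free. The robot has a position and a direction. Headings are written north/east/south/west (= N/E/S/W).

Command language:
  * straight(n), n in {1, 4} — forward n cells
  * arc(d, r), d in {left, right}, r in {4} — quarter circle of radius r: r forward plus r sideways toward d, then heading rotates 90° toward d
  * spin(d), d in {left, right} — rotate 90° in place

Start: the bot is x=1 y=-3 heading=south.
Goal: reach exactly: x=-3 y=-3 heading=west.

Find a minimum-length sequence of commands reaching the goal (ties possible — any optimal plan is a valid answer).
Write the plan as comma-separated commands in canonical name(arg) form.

start: x=1 y=-3 heading=south
step 1 (spin(right)): x=1 y=-3 heading=west
step 2 (straight(4)): x=-3 y=-3 heading=west
no 1-step plan works, so 2 is optimal.

spin(right), straight(4)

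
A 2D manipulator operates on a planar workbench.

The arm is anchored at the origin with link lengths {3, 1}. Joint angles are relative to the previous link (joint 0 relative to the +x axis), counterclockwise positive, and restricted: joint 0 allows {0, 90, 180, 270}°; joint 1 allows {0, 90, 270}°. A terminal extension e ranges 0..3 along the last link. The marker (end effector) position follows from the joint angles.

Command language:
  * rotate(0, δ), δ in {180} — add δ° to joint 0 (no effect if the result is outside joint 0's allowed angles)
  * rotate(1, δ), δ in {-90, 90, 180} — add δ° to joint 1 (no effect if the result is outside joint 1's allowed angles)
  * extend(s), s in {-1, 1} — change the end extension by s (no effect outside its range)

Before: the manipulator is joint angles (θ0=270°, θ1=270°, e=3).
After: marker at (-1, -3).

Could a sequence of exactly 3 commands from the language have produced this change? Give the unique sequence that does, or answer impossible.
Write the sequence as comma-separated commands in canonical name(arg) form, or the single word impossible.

extend(-1), extend(-1), extend(-1)

t0: joint angles (θ0=270°, θ1=270°, e=3)
step 1 (extend(-1)): joint angles (θ0=270°, θ1=270°, e=2)
step 2 (extend(-1)): joint angles (θ0=270°, θ1=270°, e=1)
step 3 (extend(-1)): joint angles (θ0=270°, θ1=270°, e=0)
all 216 alternatives checked — unique.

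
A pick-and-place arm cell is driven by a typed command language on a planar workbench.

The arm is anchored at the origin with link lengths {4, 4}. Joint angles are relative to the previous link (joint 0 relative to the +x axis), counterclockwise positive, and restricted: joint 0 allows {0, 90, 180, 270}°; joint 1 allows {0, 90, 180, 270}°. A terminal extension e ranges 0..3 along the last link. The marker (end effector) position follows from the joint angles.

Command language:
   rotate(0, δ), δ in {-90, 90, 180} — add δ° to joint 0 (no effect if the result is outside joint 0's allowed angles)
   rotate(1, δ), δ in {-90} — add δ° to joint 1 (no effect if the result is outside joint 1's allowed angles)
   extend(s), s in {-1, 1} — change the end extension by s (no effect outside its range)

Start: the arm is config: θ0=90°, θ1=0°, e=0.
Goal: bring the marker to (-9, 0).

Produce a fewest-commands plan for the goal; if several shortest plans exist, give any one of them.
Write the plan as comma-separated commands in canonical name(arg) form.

rotate(0, 90), extend(1)

t0: config: θ0=90°, θ1=0°, e=0
1. rotate(0, 90) → config: θ0=180°, θ1=0°, e=0
2. extend(1) → config: θ0=180°, θ1=0°, e=1
shorter routes all fall short; 2 is best.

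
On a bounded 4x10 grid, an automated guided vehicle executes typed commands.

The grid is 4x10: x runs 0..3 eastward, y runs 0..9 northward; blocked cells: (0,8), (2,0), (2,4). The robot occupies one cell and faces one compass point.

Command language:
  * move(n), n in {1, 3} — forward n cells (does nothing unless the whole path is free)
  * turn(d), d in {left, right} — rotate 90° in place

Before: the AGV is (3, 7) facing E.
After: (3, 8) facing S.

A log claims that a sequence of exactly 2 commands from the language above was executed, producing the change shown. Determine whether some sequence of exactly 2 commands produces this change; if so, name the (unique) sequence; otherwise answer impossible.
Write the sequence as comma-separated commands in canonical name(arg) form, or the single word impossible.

impossible

every 2-command combo misses the target.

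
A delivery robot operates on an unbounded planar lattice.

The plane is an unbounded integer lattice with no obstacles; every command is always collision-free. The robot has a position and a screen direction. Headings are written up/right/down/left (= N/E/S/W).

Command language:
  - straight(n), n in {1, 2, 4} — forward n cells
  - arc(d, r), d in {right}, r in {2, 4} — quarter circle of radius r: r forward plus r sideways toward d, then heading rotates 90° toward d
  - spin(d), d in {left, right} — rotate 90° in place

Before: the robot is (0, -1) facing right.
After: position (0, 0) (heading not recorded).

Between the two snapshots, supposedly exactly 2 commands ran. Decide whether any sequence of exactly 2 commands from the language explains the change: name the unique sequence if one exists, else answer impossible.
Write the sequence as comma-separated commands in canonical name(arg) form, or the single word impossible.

spin(left), straight(1)

key: order matters: swapping spin(left) and straight(1) lands elsewhere
start: (0, -1) facing right
[1] after spin(left): (0, -1) facing up
[2] after straight(1): (0, 0) facing up
no other 2-command option fits: unique.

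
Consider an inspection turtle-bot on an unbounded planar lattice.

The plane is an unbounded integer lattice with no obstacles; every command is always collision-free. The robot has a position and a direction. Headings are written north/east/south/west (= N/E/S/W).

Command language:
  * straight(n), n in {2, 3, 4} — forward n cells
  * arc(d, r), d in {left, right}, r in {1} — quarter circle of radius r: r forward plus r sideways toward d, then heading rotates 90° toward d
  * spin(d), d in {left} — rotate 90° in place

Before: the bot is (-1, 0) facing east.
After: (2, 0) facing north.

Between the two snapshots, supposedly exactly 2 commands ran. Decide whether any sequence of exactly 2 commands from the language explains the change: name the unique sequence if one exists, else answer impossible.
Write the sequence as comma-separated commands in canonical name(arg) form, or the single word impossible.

key: running spin(left) before straight(3) would end elsewhere — order is forced
start: (-1, 0) facing east
[1] after straight(3): (2, 0) facing east
[2] after spin(left): (2, 0) facing north
uniquely the one of 36 2-step routes that fits.

straight(3), spin(left)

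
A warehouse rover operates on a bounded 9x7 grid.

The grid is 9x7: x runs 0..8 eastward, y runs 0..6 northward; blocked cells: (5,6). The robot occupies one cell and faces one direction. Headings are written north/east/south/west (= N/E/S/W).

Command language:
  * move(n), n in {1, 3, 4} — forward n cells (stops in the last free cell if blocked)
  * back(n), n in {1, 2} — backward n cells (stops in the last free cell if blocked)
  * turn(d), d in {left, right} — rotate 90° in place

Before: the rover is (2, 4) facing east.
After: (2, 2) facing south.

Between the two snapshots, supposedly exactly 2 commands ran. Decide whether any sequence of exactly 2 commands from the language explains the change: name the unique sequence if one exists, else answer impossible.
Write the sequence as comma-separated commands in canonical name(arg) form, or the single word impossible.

impossible

every 2-command combo misses the target.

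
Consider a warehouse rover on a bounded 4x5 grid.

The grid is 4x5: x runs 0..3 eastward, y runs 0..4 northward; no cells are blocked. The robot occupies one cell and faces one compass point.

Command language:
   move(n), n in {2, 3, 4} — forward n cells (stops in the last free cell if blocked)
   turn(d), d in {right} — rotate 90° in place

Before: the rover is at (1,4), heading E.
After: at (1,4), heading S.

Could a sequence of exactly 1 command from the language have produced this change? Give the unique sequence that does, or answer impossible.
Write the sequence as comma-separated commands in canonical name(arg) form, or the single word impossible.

key: (1,4) unchanged — the single command moves nothing
from: at (1,4), heading E
step 1 (turn(right)): at (1,4), heading S
all 4 alternatives checked — unique.

turn(right)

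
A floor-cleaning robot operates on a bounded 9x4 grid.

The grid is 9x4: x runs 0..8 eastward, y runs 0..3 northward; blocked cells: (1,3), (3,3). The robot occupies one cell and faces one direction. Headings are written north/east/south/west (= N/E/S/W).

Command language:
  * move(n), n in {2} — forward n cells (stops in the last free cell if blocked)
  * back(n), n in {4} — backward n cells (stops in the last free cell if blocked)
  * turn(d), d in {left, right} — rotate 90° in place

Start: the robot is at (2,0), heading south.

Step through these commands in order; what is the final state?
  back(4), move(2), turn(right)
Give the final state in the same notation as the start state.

at (2,1), heading west

start: at (2,0), heading south
[1] after back(4): at (2,3), heading south
[2] after move(2): at (2,1), heading south
[3] after turn(right): at (2,1), heading west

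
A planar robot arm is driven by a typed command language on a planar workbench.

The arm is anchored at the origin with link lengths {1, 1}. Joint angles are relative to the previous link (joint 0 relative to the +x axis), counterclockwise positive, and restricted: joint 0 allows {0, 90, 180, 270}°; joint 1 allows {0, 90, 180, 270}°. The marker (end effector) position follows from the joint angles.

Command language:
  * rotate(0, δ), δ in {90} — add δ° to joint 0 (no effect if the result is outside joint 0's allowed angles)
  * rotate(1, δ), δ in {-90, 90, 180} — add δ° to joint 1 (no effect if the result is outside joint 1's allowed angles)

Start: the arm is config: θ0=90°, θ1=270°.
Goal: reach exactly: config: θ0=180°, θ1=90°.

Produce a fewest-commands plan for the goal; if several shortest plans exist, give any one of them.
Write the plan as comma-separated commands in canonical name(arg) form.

from: config: θ0=90°, θ1=270°
[1] after rotate(1, 180): config: θ0=90°, θ1=90°
[2] after rotate(0, 90): config: θ0=180°, θ1=90°
nothing shorter than 2 reaches the goal.

rotate(1, 180), rotate(0, 90)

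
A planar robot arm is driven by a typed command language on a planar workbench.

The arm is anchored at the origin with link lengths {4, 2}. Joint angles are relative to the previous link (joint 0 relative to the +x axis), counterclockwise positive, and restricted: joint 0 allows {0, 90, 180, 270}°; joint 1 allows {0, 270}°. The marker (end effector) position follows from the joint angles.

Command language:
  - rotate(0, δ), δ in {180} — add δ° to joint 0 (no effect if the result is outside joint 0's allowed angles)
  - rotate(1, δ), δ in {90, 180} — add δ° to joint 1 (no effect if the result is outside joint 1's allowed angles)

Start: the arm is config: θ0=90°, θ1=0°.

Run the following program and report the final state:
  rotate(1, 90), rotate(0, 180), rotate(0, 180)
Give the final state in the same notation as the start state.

begin: config: θ0=90°, θ1=0°
[1] after rotate(1, 90): config: θ0=90°, θ1=0°
[2] after rotate(0, 180): config: θ0=270°, θ1=0°
[3] after rotate(0, 180): config: θ0=90°, θ1=0°

config: θ0=90°, θ1=0°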